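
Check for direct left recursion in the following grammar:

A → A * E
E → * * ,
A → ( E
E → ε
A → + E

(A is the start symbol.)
Yes, A is left-recursive

Direct left recursion occurs when N → N α for some non-terminal N (the right-hand side begins with the left-hand side itself).

A → A * E: LEFT RECURSIVE (starts with A)
E → * * ,: starts with '*'
A → ( E: starts with '('
E → ε: starts with ε
A → + E: starts with '+'

The grammar has direct left recursion on: A.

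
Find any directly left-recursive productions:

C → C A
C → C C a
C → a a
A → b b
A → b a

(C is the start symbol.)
C → C A: LEFT RECURSIVE (starts with C)
C → C C a: LEFT RECURSIVE (starts with C)
C → a a: starts with a
A → b b: starts with b
A → b a: starts with b

The grammar has direct left recursion on: C.

Answer: Yes, C is left-recursive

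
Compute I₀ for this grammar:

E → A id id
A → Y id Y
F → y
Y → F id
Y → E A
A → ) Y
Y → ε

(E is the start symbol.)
First, augment the grammar with E' → E
I₀ = CLOSURE({ [E' → . E] }):
  [E' → . E] has the dot before E: add [E → . A id id]
  [E → . A id id] has the dot before A: add [A → . Y id Y], [A → . ) Y]
  [A → . Y id Y] has the dot before Y: add [Y → . F id], [Y → . E A], [Y → .]
  [Y → . F id] has the dot before F: add [F → . y]
No further items can be added.

I₀ = { [A → . ) Y], [A → . Y id Y], [E → . A id id], [E' → . E], [F → . y], [Y → . E A], [Y → . F id], [Y → .] }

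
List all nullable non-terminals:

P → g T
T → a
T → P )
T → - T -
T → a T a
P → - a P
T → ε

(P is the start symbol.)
ε-productions: T → ε
So T is immediately nullable.
No further non-terminal can be added: every production for the remaining non-terminals contains a terminal or a non-nullable non-terminal.
Nullable = { 'T' }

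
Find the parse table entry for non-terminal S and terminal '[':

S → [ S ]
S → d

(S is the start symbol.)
S → [ S ]

To find M[S, '['], we find productions for S where '[' is in the predict set (PREDICT(N → α) = (FIRST(α) \ {ε}) ∪ (FOLLOW(N) if α ⇒* ε)).

S → [ S ]: PREDICT = { '[' }
  '[' is in predict set, so this production goes in M[S, '[']
S → d: PREDICT = { 'd' }

M[S, '['] = S → [ S ]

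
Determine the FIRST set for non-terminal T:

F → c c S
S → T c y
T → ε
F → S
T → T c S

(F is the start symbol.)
From T → ε:
  - ε-production, so ε ∈ FIRST(T)
From T → T c S:
  - T is the symbol being defined: contributes nothing new
    T is nullable, so continue to the next symbol
  - c is a terminal: add 'c' and stop

Collecting: FIRST(T) = { 'c', ε }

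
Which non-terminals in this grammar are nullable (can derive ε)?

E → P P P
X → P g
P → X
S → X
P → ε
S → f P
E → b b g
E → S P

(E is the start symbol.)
A non-terminal is nullable if it can derive ε (the empty string): either it has an ε-production, or it has a production whose right-hand side consists entirely of nullable non-terminals.

ε-productions: P → ε
So P is immediately nullable.
E → P P P: every symbol on the right is nullable, so E is nullable too.
No further non-terminal can be added: every production for the remaining non-terminals contains a terminal or a non-nullable non-terminal.
Nullable = { 'E', 'P' }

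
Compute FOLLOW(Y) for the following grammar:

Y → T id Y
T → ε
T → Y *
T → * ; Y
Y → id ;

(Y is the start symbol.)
{ $, '*', 'id' }

Y is the start symbol, so $ ∈ FOLLOW(Y).
In Y → T id Y: Y is at the end; this adds FOLLOW(Y) to itself — nothing new
In T → Y *: Y is followed by '*', add FIRST('*') \ {ε} = { '*' }
In T → * ; Y: Y is at the end, add FOLLOW(T)

The FOLLOW sets referred to above (computed the same way, to a fixed point):
  FOLLOW(T) = { 'id' }

Taking the union: FOLLOW(Y) = { $, '*', 'id' }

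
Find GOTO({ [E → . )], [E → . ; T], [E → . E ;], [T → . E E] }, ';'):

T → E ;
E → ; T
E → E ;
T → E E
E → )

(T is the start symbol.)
{ [E → . )], [E → . ; T], [E → . E ;], [E → ; . T], [T → . E ;], [T → . E E] }

GOTO(I, ';') = CLOSURE({ [A → αX.β] : [A → α.Xβ] ∈ I, X = ';' })

Items with dot before ';', with the dot advanced:
  [E → . ; T] → [E → ; . T]
Closure of the advanced items:
  [E → ; . T] has the dot before T: add [T → . E ;], [T → . E E]
  [T → . E ;] has the dot before E: add [E → . ; T], [E → . E ;], [E → . )]

GOTO = { [E → . )], [E → . ; T], [E → . E ;], [E → ; . T], [T → . E ;], [T → . E E] }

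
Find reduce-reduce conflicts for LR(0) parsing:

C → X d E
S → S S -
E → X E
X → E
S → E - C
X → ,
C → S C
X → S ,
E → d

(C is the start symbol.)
Yes — I7: [E → X E .] vs [X → E .]; I11: [C → X d E .] vs [X → E .]; I14: [X → , .] vs [X → S , .]

A reduce-reduce conflict occurs when an LR(0) state has two complete items [A → α .] and [B → β .] — both call for a reduction, and with no lookahead the parser cannot choose between them.

Augment with C' → C and build the canonical LR(0) collection (I0 = CLOSURE({[C' → . C]}), then GOTO on every symbol after a dot until no new states appear). It has 19 states:
  I0: { [C → . S C], [C → . X d E], [C' → . C], [E → . X E], [E → . d], [S → . E - C], [S → . S S -], [X → . ,], [X → . E], [X → . S ,] }  — shift
  I1: { [X → , .] }  — reduce
  I2: { [C' → C .] }  — accept
  I3: { [S → E . - C], [X → E .] }  — shift, reduce
  I4: { [C → . S C], [C → . X d E], [C → S . C], [E → . X E], [E → . d], [S → . E - C], [S → . S S -], [S → S . S -], [X → . ,], [X → . E], [X → . S ,], [X → S . ,] }  — shift
  I5: { [C → X . d E], [E → . X E], [E → . d], [E → X . E], [S → . E - C], [S → . S S -], [X → . ,], [X → . E], [X → . S ,] }  — shift
  I6: { [E → d .] }  — reduce
  I7: { [E → X E .], [S → E . - C], [X → E .] }  — shift, 2 reduces
  I8: { [E → . X E], [E → . d], [S → . E - C], [S → . S S -], [S → S . S -], [X → . ,], [X → . E], [X → . S ,], [X → S . ,] }  — shift
  I9: { [E → . X E], [E → . d], [E → X . E], [S → . E - C], [S → . S S -], [X → . ,], [X → . E], [X → . S ,] }  — shift
  I10: { [C → X d . E], [E → . X E], [E → . d], [E → d .], [S → . E - C], [S → . S S -], [X → . ,], [X → . E], [X → . S ,] }  — shift, reduce
  I11: { [C → X d E .], [S → E . - C], [X → E .] }  — shift, 2 reduces
  I12: { [C → . S C], [C → . X d E], [E → . X E], [E → . d], [S → . E - C], [S → . S S -], [S → E - . C], [X → . ,], [X → . E], [X → . S ,] }  — shift
  I13: { [S → E - C .] }  — reduce
  I14: { [X → , .], [X → S , .] }  — 2 reduces
  I15: { [E → . X E], [E → . d], [S → . E - C], [S → . S S -], [S → S . S -], [S → S S . -], [X → . ,], [X → . E], [X → . S ,], [X → S . ,] }  — shift
  I16: { [S → S S - .] }  — reduce
  I17: { [C → S C .] }  — reduce
  I18: { [C → . S C], [C → . X d E], [C → S . C], [E → . X E], [E → . d], [S → . E - C], [S → . S S -], [S → S . S -], [S → S S . -], [X → . ,], [X → . E], [X → . S ,], [X → S . ,] }  — shift

I7 contains complete items [E → X E .], [X → E .] — reduce-reduce conflict.
I11 contains complete items [C → X d E .], [X → E .] — reduce-reduce conflict.
I14 contains complete items [X → , .], [X → S , .] — reduce-reduce conflict.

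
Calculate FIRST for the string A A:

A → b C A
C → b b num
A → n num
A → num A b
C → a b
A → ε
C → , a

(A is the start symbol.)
FIRST sets of the non-terminals involved (from the grammar, by fixed-point iteration):
  FIRST(A) = { 'b', 'n', 'num', ε }

To compute FIRST(A A), process the symbols left to right:
Symbol A is a non-terminal. Add FIRST(A) \ {ε} = { 'b', 'n', 'num' }
A is nullable (ε ∈ FIRST(A)), continue to the next symbol.
Symbol A is a non-terminal. Add FIRST(A) \ {ε} = { 'b', 'n', 'num' }
A is nullable (ε ∈ FIRST(A)), continue to the next symbol.
All symbols are nullable, so ε is in the result.
FIRST(A A) = { 'b', 'n', 'num', ε }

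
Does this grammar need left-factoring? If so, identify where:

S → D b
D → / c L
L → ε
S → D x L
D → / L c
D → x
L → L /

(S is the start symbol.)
Yes, S has productions with common prefix 'D'; D has productions with common prefix '/'

Left-factoring is needed when two productions for the same non-terminal
share a common prefix on the right-hand side.

Productions for S:
  S → D b
  S → D x L
Productions for D:
  D → / c L
  D → / L c
  D → x
Productions for L:
  L → ε
  L → L /

Found common prefix 'D' in productions for S
Found common prefix '/' in productions for D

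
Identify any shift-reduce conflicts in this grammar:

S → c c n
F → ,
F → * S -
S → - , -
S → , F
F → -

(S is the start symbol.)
No shift-reduce conflicts

A shift-reduce conflict occurs when an LR(0) state has both:
  - a complete (reduce) item [A → α .] (dot at the end), and
  - a shift item [B → β . c γ] (dot before a terminal).

Augment with S' → S and build the canonical LR(0) collection (I0 = CLOSURE({[S' → . S]}), then GOTO on every symbol after a dot until no new states appear). It has 15 states:
  I0: { [S → . , F], [S → . - , -], [S → . c c n], [S' → . S] }  — shift
  I1: { [F → . * S -], [F → . ,], [F → . -], [S → , . F] }  — shift
  I2: { [S → - . , -] }  — shift
  I3: { [S' → S .] }  — accept
  I4: { [S → c . c n] }  — shift
  I5: { [S → c c . n] }  — shift
  I6: { [S → c c n .] }  — reduce
  I7: { [S → - , . -] }  — shift
  I8: { [S → - , - .] }  — reduce
  I9: { [F → * . S -], [S → . , F], [S → . - , -], [S → . c c n] }  — shift
  I10: { [F → , .] }  — reduce
  I11: { [F → - .] }  — reduce
  I12: { [S → , F .] }  — reduce
  I13: { [F → * S . -] }  — shift
  I14: { [F → * S - .] }  — reduce

No state contains both a complete item and a shift item.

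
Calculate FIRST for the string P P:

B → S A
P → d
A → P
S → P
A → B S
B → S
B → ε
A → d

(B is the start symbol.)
FIRST sets of the non-terminals involved (from the grammar, by fixed-point iteration):
  FIRST(P) = { 'd' }

To compute FIRST(P P), process the symbols left to right:
Symbol P is a non-terminal. Add FIRST(P) \ {ε} = { 'd' }
P is not nullable (ε ∉ FIRST(P)), so stop here.
FIRST(P P) = { 'd' }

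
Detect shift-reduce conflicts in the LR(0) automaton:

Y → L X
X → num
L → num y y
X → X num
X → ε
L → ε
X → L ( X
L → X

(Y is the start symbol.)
Yes — I0: [L → .] vs [L → . num y y]; I1: [L → .] vs [L → . num y y]; I2: [L → X .] vs [X → X . num]; I4: [X → num .] vs [L → num . y y]; I8: [L → .] vs [L → . num y y]; I10: [L → X .] vs [X → X . num]; I11: [L → X .] vs [X → X . num]

Augment with Y' → Y and build the canonical LR(0) collection (I0 = CLOSURE({[Y' → . Y]}), then GOTO on every symbol after a dot until no new states appear). It has 12 states:
  I0: { [L → . X], [L → . num y y], [L → .], [X → . L ( X], [X → . X num], [X → . num], [X → .], [Y → . L X], [Y' → . Y] }  — shift, 2 reduces
  I1: { [L → . X], [L → . num y y], [L → .], [X → . L ( X], [X → . X num], [X → . num], [X → .], [X → L . ( X], [Y → L . X] }  — shift, 2 reduces
  I2: { [L → X .], [X → X . num] }  — shift, reduce
  I3: { [Y' → Y .] }  — accept
  I4: { [L → num . y y], [X → num .] }  — shift, reduce
  I5: { [L → num y . y] }  — shift
  I6: { [L → num y y .] }  — reduce
  I7: { [X → X num .] }  — reduce
  I8: { [L → . X], [L → . num y y], [L → .], [X → . L ( X], [X → . X num], [X → . num], [X → .], [X → L ( . X] }  — shift, 2 reduces
  I9: { [X → L . ( X] }  — shift
  I10: { [L → X .], [X → X . num], [Y → L X .] }  — shift, 2 reduces
  I11: { [L → X .], [X → L ( X .], [X → X . num] }  — shift, 2 reduces

I0 contains reduce items [L → .], [X → .] and shift items [L → . num y y], [X → . num] — shift-reduce conflict.
I1 contains reduce items [L → .], [X → .] and shift items [L → . num y y], [X → L . ( X], [X → . num] — shift-reduce conflict.
I2 contains reduce item [L → X .] and shift item [X → X . num] — shift-reduce conflict.
I4 contains reduce item [X → num .] and shift item [L → num . y y] — shift-reduce conflict.
I8 contains reduce items [L → .], [X → .] and shift items [L → . num y y], [X → . num] — shift-reduce conflict.
I10 contains reduce items [L → X .], [Y → L X .] and shift item [X → X . num] — shift-reduce conflict.
I11 contains reduce items [L → X .], [X → L ( X .] and shift item [X → X . num] — shift-reduce conflict.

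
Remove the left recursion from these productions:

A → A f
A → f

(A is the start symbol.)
A is directly left-recursive. The standard transformation for
  A → A α₁ | ... | A α_m | β₁ | ... | β_n
is
  A  → β₁ A' | ... | β_n A'
  A' → α₁ A' | ... | α_m A' | ε

A → f becomes A → f A'
A → A f becomes A' → f A'
Add A' → ε

Resulting grammar:
A → f A'
A' → f A'
A' → ε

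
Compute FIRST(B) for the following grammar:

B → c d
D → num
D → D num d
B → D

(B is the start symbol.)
To compute FIRST(B), examine every production with B on the left-hand side, reading each right-hand side left to right until a non-nullable symbol is reached.

FIRST sets of the other non-terminals involved (by the same procedure, iterated to a fixed point):
  FIRST(D) = { 'num' }

From B → c d:
  - c is a terminal: add 'c' and stop
From B → D:
  - D is a non-terminal: add FIRST(D) \ {ε} = { 'num' }
    D is not nullable, so stop

Collecting: FIRST(B) = { 'c', 'num' }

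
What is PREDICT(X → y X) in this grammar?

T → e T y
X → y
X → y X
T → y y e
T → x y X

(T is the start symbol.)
{ 'y' }

PREDICT(X → y X) = (FIRST(RHS) \ {ε}) ∪ (FOLLOW(X) if ε ∈ FIRST(RHS), i.e. RHS ⇒* ε)
FIRST(y X) = { 'y' }
ε ∉ FIRST(y X), so FOLLOW(X) is not added.
PREDICT(X → y X) = { 'y' }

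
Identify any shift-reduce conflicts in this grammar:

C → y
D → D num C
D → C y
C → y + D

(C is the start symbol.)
Yes — I2: [C → y .] vs [C → y . + D]; I5: [C → y + D .] vs [D → D . num C]

A shift-reduce conflict occurs when an LR(0) state has both:
  - a complete (reduce) item [A → α .] (dot at the end), and
  - a shift item [B → β . c γ] (dot before a terminal).

Augment with C' → C and build the canonical LR(0) collection (I0 = CLOSURE({[C' → . C]}), then GOTO on every symbol after a dot until no new states appear). It has 9 states:
  I0: { [C → . y + D], [C → . y], [C' → . C] }  — shift
  I1: { [C' → C .] }  — accept
  I2: { [C → y . + D], [C → y .] }  — shift, reduce
  I3: { [C → . y + D], [C → . y], [C → y + . D], [D → . C y], [D → . D num C] }  — shift
  I4: { [D → C . y] }  — shift
  I5: { [C → y + D .], [D → D . num C] }  — shift, reduce
  I6: { [C → . y + D], [C → . y], [D → D num . C] }  — shift
  I7: { [D → D num C .] }  — reduce
  I8: { [D → C y .] }  — reduce

I2 contains reduce item [C → y .] and shift item [C → y . + D] — shift-reduce conflict.
I5 contains reduce item [C → y + D .] and shift item [D → D . num C] — shift-reduce conflict.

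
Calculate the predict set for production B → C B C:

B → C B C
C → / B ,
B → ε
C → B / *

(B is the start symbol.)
PREDICT(B → C B C) = (FIRST(RHS) \ {ε}) ∪ (FOLLOW(B) if ε ∈ FIRST(RHS), i.e. RHS ⇒* ε)
FIRST(C) = { '/' }
FIRST(C B C) = { '/' }
ε ∉ FIRST(C B C), so FOLLOW(B) is not added.
PREDICT(B → C B C) = { '/' }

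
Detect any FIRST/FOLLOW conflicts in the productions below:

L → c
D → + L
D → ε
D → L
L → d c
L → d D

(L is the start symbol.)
Nullable non-terminals: D.
FIRST sets used below: FIRST(L) = { 'c', 'd' }

D: nullable alternative(s) D → ε; FOLLOW(D) = { $ }
  D → + L: FIRST \ {ε} = { '+' } — disjoint from FOLLOW(D)
  D → ε: FIRST \ {ε} = { } — this is the only nullable alternative, skip
  D → L: FIRST \ {ε} = { 'c', 'd' } — disjoint from FOLLOW(D)

L has no nullable alternative, so no FIRST/FOLLOW check is needed there.

No FIRST/FOLLOW conflicts found.

Answer: No FIRST/FOLLOW conflicts.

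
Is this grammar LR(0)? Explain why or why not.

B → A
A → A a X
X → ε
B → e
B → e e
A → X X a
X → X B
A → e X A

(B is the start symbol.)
No. Shift-reduce conflict between [X → .] and [A → . e X A]

A grammar is LR(0) if no state in the canonical LR(0) collection has:
  - both a shift item (dot before a terminal) and a complete item (shift-reduce conflict), or
  - two or more complete items (reduce-reduce conflict; the accept item [B' → B .] counts as a complete item here).

Augment with B' → B and build the canonical LR(0) collection (I0 = CLOSURE({[B' → . B]}), then GOTO on every symbol after a dot until no new states appear). It has 13 states:
  I0: { [A → . A a X], [A → . X X a], [A → . e X A], [B → . A], [B → . e e], [B → . e], [B' → . B], [X → . X B], [X → .] }  — shift, reduce
  I1: { [A → A . a X], [B → A .] }  — shift, reduce
  I2: { [B' → B .] }  — accept
  I3: { [A → . A a X], [A → . X X a], [A → . e X A], [A → X . X a], [B → . A], [B → . e e], [B → . e], [X → . X B], [X → .], [X → X . B] }  — shift, reduce
  I4: { [A → e . X A], [B → e . e], [B → e .], [X → . X B], [X → .] }  — shift, 2 reduces
  I5: { [A → . A a X], [A → . X X a], [A → . e X A], [A → e X . A], [B → . A], [B → . e e], [B → . e], [X → . X B], [X → .], [X → X . B] }  — shift, reduce
  I6: { [B → e e .] }  — reduce
  I7: { [A → A . a X], [A → e X A .], [B → A .] }  — shift, 2 reduces
  I8: { [X → X B .] }  — reduce
  I9: { [A → A a . X], [X → . X B], [X → .] }  — reduce
  I10: { [A → . A a X], [A → . X X a], [A → . e X A], [A → A a X .], [B → . A], [B → . e e], [B → . e], [X → . X B], [X → .], [X → X . B] }  — shift, 2 reduces
  I11: { [A → . A a X], [A → . X X a], [A → . e X A], [A → X . X a], [A → X X . a], [B → . A], [B → . e e], [B → . e], [X → . X B], [X → .], [X → X . B] }  — shift, reduce
  I12: { [A → X X a .] }  — reduce

Conflict in state I0:
  Shift-reduce conflict between [X → .] and [A → . e X A]
So the grammar is NOT LR(0).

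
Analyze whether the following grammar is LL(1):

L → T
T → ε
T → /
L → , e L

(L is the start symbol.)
A grammar is LL(1) if for each non-terminal N with multiple productions, the predict sets of those productions are pairwise disjoint, where PREDICT(N → α) = (FIRST(α) \ {ε}) ∪ (FOLLOW(N) if α ⇒* ε).

Relevant sets:
  FIRST(T) = { '/', ε }
  FOLLOW(L) = { $ }
  FOLLOW(T) = { $ }

For L:
  PREDICT(L → T) = { $, '/' }
  PREDICT(L → ',' e L) = { ',' }
For T:
  PREDICT(T → ε) = { $ }
  PREDICT(T → '/') = { '/' }

All predict sets are disjoint. The grammar IS LL(1).

Answer: Yes, the grammar is LL(1).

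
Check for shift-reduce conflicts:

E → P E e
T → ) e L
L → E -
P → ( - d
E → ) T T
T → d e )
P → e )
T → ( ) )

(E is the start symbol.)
Augment with E' → E and build the canonical LR(0) collection (I0 = CLOSURE({[E' → . E]}), then GOTO on every symbol after a dot until no new states appear). It has 24 states:
  I0: { [E → . ) T T], [E → . P E e], [E' → . E], [P → . ( - d], [P → . e )] }  — shift
  I1: { [P → ( . - d] }  — shift
  I2: { [E → ) . T T], [T → . ( ) )], [T → . ) e L], [T → . d e )] }  — shift
  I3: { [E' → E .] }  — accept
  I4: { [E → . ) T T], [E → . P E e], [E → P . E e], [P → . ( - d], [P → . e )] }  — shift
  I5: { [P → e . )] }  — shift
  I6: { [P → e ) .] }  — reduce
  I7: { [E → P E . e] }  — shift
  I8: { [E → P E e .] }  — reduce
  I9: { [T → ( . ) )] }  — shift
  I10: { [T → ) . e L] }  — shift
  I11: { [E → ) T . T], [T → . ( ) )], [T → . ) e L], [T → . d e )] }  — shift
  I12: { [T → d . e )] }  — shift
  I13: { [T → d e . )] }  — shift
  I14: { [T → d e ) .] }  — reduce
  I15: { [E → ) T T .] }  — reduce
  I16: { [E → . ) T T], [E → . P E e], [L → . E -], [P → . ( - d], [P → . e )], [T → ) e . L] }  — shift
  I17: { [L → E . -] }  — shift
  I18: { [T → ) e L .] }  — reduce
  I19: { [L → E - .] }  — reduce
  I20: { [T → ( ) . )] }  — shift
  I21: { [T → ( ) ) .] }  — reduce
  I22: { [P → ( - . d] }  — shift
  I23: { [P → ( - d .] }  — reduce

No state contains both a complete item and a shift item.

Answer: No shift-reduce conflicts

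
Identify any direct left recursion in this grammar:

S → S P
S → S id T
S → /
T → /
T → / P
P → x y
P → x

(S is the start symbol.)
Yes, S is left-recursive

Direct left recursion occurs when N → N α for some non-terminal N (the right-hand side begins with the left-hand side itself).

S → S P: LEFT RECURSIVE (starts with S)
S → S id T: LEFT RECURSIVE (starts with S)
S → /: starts with '/'
T → /: starts with '/'
T → / P: starts with '/'
P → x y: starts with x
P → x: starts with x

The grammar has direct left recursion on: S.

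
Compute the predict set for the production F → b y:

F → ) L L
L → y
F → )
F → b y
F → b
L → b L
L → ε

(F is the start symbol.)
{ 'b' }

PREDICT(F → b y) = (FIRST(RHS) \ {ε}) ∪ (FOLLOW(F) if ε ∈ FIRST(RHS), i.e. RHS ⇒* ε)
FIRST(b y) = { 'b' }
ε ∉ FIRST(b y), so FOLLOW(F) is not added.
PREDICT(F → b y) = { 'b' }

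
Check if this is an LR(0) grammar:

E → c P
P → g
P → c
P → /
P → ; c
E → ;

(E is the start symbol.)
Augment with E' → E and build the canonical LR(0) collection (I0 = CLOSURE({[E' → . E]}), then GOTO on every symbol after a dot until no new states appear). It has 10 states:
  I0: { [E → . ;], [E → . c P], [E' → . E] }  — shift
  I1: { [E → ; .] }  — reduce
  I2: { [E' → E .] }  — accept
  I3: { [E → c . P], [P → . /], [P → . ; c], [P → . c], [P → . g] }  — shift
  I4: { [P → / .] }  — reduce
  I5: { [P → ; . c] }  — shift
  I6: { [E → c P .] }  — reduce
  I7: { [P → c .] }  — reduce
  I8: { [P → g .] }  — reduce
  I9: { [P → ; c .] }  — reduce

Every state is either a pure shift/goto state or contains exactly one complete item and nothing to shift — no conflicts. The grammar is LR(0).

Answer: Yes, the grammar is LR(0)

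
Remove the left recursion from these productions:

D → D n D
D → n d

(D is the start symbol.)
D is directly left-recursive. The standard transformation for
  A → A α₁ | ... | A α_m | β₁ | ... | β_n
is
  A  → β₁ A' | ... | β_n A'
  A' → α₁ A' | ... | α_m A' | ε

D → n d becomes D → n d D'
D → D n D becomes D' → n D D'
Add D' → ε

Resulting grammar:
D → n d D'
D' → n D D'
D' → ε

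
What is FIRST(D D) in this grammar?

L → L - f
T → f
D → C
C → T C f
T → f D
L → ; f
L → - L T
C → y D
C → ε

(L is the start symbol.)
{ 'f', 'y', ε }

FIRST sets of the non-terminals involved (from the grammar, by fixed-point iteration):
  FIRST(D) = { 'f', 'y', ε }

To compute FIRST(D D), process the symbols left to right:
Symbol D is a non-terminal. Add FIRST(D) \ {ε} = { 'f', 'y' }
D is nullable (ε ∈ FIRST(D)), continue to the next symbol.
Symbol D is a non-terminal. Add FIRST(D) \ {ε} = { 'f', 'y' }
D is nullable (ε ∈ FIRST(D)), continue to the next symbol.
All symbols are nullable, so ε is in the result.
FIRST(D D) = { 'f', 'y', ε }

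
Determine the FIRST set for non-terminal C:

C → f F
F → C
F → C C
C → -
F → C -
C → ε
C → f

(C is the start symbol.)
{ '-', 'f', ε }

To compute FIRST(C), examine every production with C on the left-hand side, reading each right-hand side left to right until a non-nullable symbol is reached.

From C → f F:
  - f is a terminal: add 'f' and stop
From C → -:
  - '-' is a terminal: add '-' and stop
From C → ε:
  - ε-production, so ε ∈ FIRST(C)
From C → f:
  - f is a terminal: add 'f' and stop

Collecting: FIRST(C) = { '-', 'f', ε }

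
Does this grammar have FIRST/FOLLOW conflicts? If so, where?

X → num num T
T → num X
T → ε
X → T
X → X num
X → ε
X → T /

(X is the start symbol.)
Yes. X → num num T with FOLLOW(X) on { 'num' }; X → T with FOLLOW(X) on { 'num' }; X → X num with FOLLOW(X) on { '/', 'num' }; X → T '/' with FOLLOW(X) on { '/', 'num' }; T → num X with FOLLOW(T) on { 'num' }

Nullable non-terminals: T, X.
FIRST sets used below: FIRST(T) = { 'num', ε }, FIRST(X) = { '/', 'num', ε }

T: nullable alternative(s) T → ε; FOLLOW(T) = { $, '/', 'num' }
  T → num X: FIRST \ {ε} = { 'num' } — overlaps FOLLOW(T) on { 'num' }: CONFLICT
  T → ε: FIRST \ {ε} = { } — this is the only nullable alternative, skip

X: nullable alternative(s) X → T, X → ε; FOLLOW(X) = { $, '/', 'num' }
  X → num num T: FIRST \ {ε} = { 'num' } — overlaps FOLLOW(X) on { 'num' }: CONFLICT
  X → T: FIRST \ {ε} = { 'num' } — overlaps FOLLOW(X) on { 'num' }: CONFLICT
  X → X num: FIRST \ {ε} = { '/', 'num' } — overlaps FOLLOW(X) on { '/', 'num' }: CONFLICT
  X → ε: FIRST \ {ε} = { } — disjoint from FOLLOW(X)
  X → T /: FIRST \ {ε} = { '/', 'num' } — overlaps FOLLOW(X) on { '/', 'num' }: CONFLICT

So the grammar has 5 FIRST/FOLLOW conflicts (marked CONFLICT above).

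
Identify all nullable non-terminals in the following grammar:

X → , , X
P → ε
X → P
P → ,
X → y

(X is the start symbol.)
A non-terminal is nullable if it can derive ε (the empty string): either it has an ε-production, or it has a production whose right-hand side consists entirely of nullable non-terminals.

ε-productions: P → ε
So P is immediately nullable.
X → P: every symbol on the right is nullable, so X is nullable too.
Every non-terminal is now nullable.
Nullable = { 'P', 'X' }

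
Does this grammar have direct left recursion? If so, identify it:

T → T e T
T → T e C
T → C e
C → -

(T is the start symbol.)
Yes, T is left-recursive

T → T e T: LEFT RECURSIVE (starts with T)
T → T e C: LEFT RECURSIVE (starts with T)
T → C e: starts with C
C → -: starts with '-'

The grammar has direct left recursion on: T.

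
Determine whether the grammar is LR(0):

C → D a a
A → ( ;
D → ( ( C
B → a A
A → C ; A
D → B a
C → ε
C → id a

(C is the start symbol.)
No. Shift-reduce conflict between [C → .] and [B → . a A]

A grammar is LR(0) if no state in the canonical LR(0) collection has:
  - both a shift item (dot before a terminal) and a complete item (shift-reduce conflict), or
  - two or more complete items (reduce-reduce conflict; the accept item [C' → C .] counts as a complete item here).

Augment with C' → C and build the canonical LR(0) collection (I0 = CLOSURE({[C' → . C]}), then GOTO on every symbol after a dot until no new states appear). It has 19 states:
  I0: { [B → . a A], [C → . D a a], [C → . id a], [C → .], [C' → . C], [D → . ( ( C], [D → . B a] }  — shift, reduce
  I1: { [D → ( . ( C] }  — shift
  I2: { [D → B . a] }  — shift
  I3: { [C' → C .] }  — accept
  I4: { [C → D . a a] }  — shift
  I5: { [A → . ( ;], [A → . C ; A], [B → . a A], [B → a . A], [C → . D a a], [C → . id a], [C → .], [D → . ( ( C], [D → . B a] }  — shift, reduce
  I6: { [C → id . a] }  — shift
  I7: { [C → id a .] }  — reduce
  I8: { [A → ( . ;], [D → ( . ( C] }  — shift
  I9: { [B → a A .] }  — reduce
  I10: { [A → C . ; A] }  — shift
  I11: { [A → . ( ;], [A → . C ; A], [A → C ; . A], [B → . a A], [C → . D a a], [C → . id a], [C → .], [D → . ( ( C], [D → . B a] }  — shift, reduce
  I12: { [A → C ; A .] }  — reduce
  I13: { [B → . a A], [C → . D a a], [C → . id a], [C → .], [D → ( ( . C], [D → . ( ( C], [D → . B a] }  — shift, reduce
  I14: { [A → ( ; .] }  — reduce
  I15: { [D → ( ( C .] }  — reduce
  I16: { [C → D a . a] }  — shift
  I17: { [C → D a a .] }  — reduce
  I18: { [D → B a .] }  — reduce

Conflict in state I0:
  Shift-reduce conflict between [C → .] and [B → . a A]
So the grammar is NOT LR(0).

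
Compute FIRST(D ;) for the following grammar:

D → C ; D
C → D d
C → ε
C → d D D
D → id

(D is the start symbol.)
{ ';', 'd', 'id' }

FIRST sets of the non-terminals involved (from the grammar, by fixed-point iteration):
  FIRST(D) = { ';', 'd', 'id' }

To compute FIRST(D ;), process the symbols left to right:
Symbol D is a non-terminal. Add FIRST(D) \ {ε} = { ';', 'd', 'id' }
D is not nullable (ε ∉ FIRST(D)), so stop here.
FIRST(D ;) = { ';', 'd', 'id' }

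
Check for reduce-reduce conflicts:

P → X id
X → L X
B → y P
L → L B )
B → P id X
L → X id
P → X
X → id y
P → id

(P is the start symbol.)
A reduce-reduce conflict occurs when an LR(0) state has two complete items [A → α .] and [B → β .] — both call for a reduction, and with no lookahead the parser cannot choose between them.

Augment with P' → P and build the canonical LR(0) collection (I0 = CLOSURE({[P' → . P]}), then GOTO on every symbol after a dot until no new states appear). It has 17 states:
  I0: { [L → . L B )], [L → . X id], [P → . X id], [P → . X], [P → . id], [P' → . P], [X → . L X], [X → . id y] }  — shift
  I1: { [B → . P id X], [B → . y P], [L → . L B )], [L → . X id], [L → L . B )], [P → . X id], [P → . X], [P → . id], [X → . L X], [X → . id y], [X → L . X] }  — shift
  I2: { [P' → P .] }  — accept
  I3: { [L → X . id], [P → X . id], [P → X .] }  — shift, reduce
  I4: { [P → id .], [X → id . y] }  — shift, reduce
  I5: { [X → id y .] }  — reduce
  I6: { [L → X id .], [P → X id .] }  — 2 reduces
  I7: { [L → L B . )] }  — shift
  I8: { [B → P . id X] }  — shift
  I9: { [L → X . id], [P → X . id], [P → X .], [X → L X .] }  — shift, 2 reduces
  I10: { [B → y . P], [L → . L B )], [L → . X id], [P → . X id], [P → . X], [P → . id], [X → . L X], [X → . id y] }  — shift
  I11: { [B → y P .] }  — reduce
  I12: { [B → P id . X], [L → . L B )], [L → . X id], [X → . L X], [X → . id y] }  — shift
  I13: { [B → P id X .], [L → X . id] }  — shift, reduce
  I14: { [X → id . y] }  — shift
  I15: { [L → X id .] }  — reduce
  I16: { [L → L B ) .] }  — reduce

I6 contains complete items [L → X id .], [P → X id .] — reduce-reduce conflict.
I9 contains complete items [P → X .], [X → L X .] — reduce-reduce conflict.

Answer: Yes — I6: [L → X id .] vs [P → X id .]; I9: [P → X .] vs [X → L X .]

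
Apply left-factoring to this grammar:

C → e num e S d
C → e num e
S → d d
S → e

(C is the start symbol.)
C → e num e C'
C' → S d
C' → ε
S → d d
S → e

Left-factoring transforms A → αβ₁ | αβ₂ into A → αA' and A' → β₁ | β₂
(α is the longest common prefix among the alternatives). Repeat until
no nonterminal has two alternatives with a common prefix.

Round 1: C has alternatives sharing prefix 'e num e'. Introduce C': C → e num e C'
  Add: C' → S d
  Add: C' → ε

No remaining common prefixes — done.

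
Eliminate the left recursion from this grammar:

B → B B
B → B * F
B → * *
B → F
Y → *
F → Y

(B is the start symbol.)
B is directly left-recursive. The standard transformation for
  A → A α₁ | ... | A α_m | β₁ | ... | β_n
is
  A  → β₁ A' | ... | β_n A'
  A' → α₁ A' | ... | α_m A' | ε

B → * * becomes B → * * B'
B → F becomes B → F B'
B → B B becomes B' → B B'
B → B * F becomes B' → * F B'
Add B' → ε

Productions for other non-terminals are unchanged:
  Y → *
  F → Y

Resulting grammar:
B → * * B'
B → F B'
B' → B B'
B' → * F B'
B' → ε
Y → *
F → Y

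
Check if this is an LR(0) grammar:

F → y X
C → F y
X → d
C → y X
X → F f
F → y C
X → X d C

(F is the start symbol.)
A grammar is LR(0) if no state in the canonical LR(0) collection has:
  - both a shift item (dot before a terminal) and a complete item (shift-reduce conflict), or
  - two or more complete items (reduce-reduce conflict; the accept item [F' → F .] counts as a complete item here).

Augment with F' → F and build the canonical LR(0) collection (I0 = CLOSURE({[F' → . F]}), then GOTO on every symbol after a dot until no new states appear). It has 14 states:
  I0: { [F → . y C], [F → . y X], [F' → . F] }  — shift
  I1: { [F' → F .] }  — accept
  I2: { [C → . F y], [C → . y X], [F → . y C], [F → . y X], [F → y . C], [F → y . X], [X → . F f], [X → . X d C], [X → . d] }  — shift
  I3: { [F → y C .] }  — reduce
  I4: { [C → F . y], [X → F . f] }  — shift
  I5: { [F → y X .], [X → X . d C] }  — shift, reduce
  I6: { [X → d .] }  — reduce
  I7: { [C → . F y], [C → . y X], [C → y . X], [F → . y C], [F → . y X], [F → y . C], [F → y . X], [X → . F f], [X → . X d C], [X → . d] }  — shift
  I8: { [C → y X .], [F → y X .], [X → X . d C] }  — shift, 2 reduces
  I9: { [C → . F y], [C → . y X], [F → . y C], [F → . y X], [X → X d . C] }  — shift
  I10: { [X → X d C .] }  — reduce
  I11: { [C → F . y] }  — shift
  I12: { [C → F y .] }  — reduce
  I13: { [X → F f .] }  — reduce

Conflict in state I5:
  Shift-reduce conflict between [F → y X .] and [X → X . d C]
So the grammar is NOT LR(0).

Answer: No. Shift-reduce conflict between [F → y X .] and [X → X . d C]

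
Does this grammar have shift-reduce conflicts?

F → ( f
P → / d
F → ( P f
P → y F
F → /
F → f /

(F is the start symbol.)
A shift-reduce conflict occurs when an LR(0) state has both:
  - a complete (reduce) item [A → α .] (dot at the end), and
  - a shift item [B → β . c γ] (dot before a terminal).

Augment with F' → F and build the canonical LR(0) collection (I0 = CLOSURE({[F' → . F]}), then GOTO on every symbol after a dot until no new states appear). It has 13 states:
  I0: { [F → . ( P f], [F → . ( f], [F → . /], [F → . f /], [F' → . F] }  — shift
  I1: { [F → ( . P f], [F → ( . f], [P → . / d], [P → . y F] }  — shift
  I2: { [F → / .] }  — reduce
  I3: { [F' → F .] }  — accept
  I4: { [F → f . /] }  — shift
  I5: { [F → f / .] }  — reduce
  I6: { [P → / . d] }  — shift
  I7: { [F → ( P . f] }  — shift
  I8: { [F → ( f .] }  — reduce
  I9: { [F → . ( P f], [F → . ( f], [F → . /], [F → . f /], [P → y . F] }  — shift
  I10: { [P → y F .] }  — reduce
  I11: { [F → ( P f .] }  — reduce
  I12: { [P → / d .] }  — reduce

No state contains both a complete item and a shift item.

Answer: No shift-reduce conflicts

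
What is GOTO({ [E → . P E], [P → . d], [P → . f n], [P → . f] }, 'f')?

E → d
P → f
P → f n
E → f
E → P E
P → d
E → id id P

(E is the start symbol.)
{ [P → f . n], [P → f .] }

GOTO(I, 'f') = CLOSURE({ [A → αX.β] : [A → α.Xβ] ∈ I, X = 'f' })

Items with dot before 'f', with the dot advanced:
  [P → . f] → [P → f .]
  [P → . f n] → [P → f . n]
Closure adds nothing (no advanced item has the dot before a non-terminal).

GOTO = { [P → f . n], [P → f .] }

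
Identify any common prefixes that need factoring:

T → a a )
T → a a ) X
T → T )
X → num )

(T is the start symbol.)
Yes, T has productions with common prefix 'a a )'

Left-factoring is needed when two productions for the same non-terminal
share a common prefix on the right-hand side.

Productions for T:
  T → a a )
  T → a a ) X
  T → T )

Found common prefix 'a a )' in productions for T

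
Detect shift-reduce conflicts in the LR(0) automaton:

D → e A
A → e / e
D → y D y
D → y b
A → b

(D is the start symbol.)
No shift-reduce conflicts

Augment with D' → D and build the canonical LR(0) collection (I0 = CLOSURE({[D' → . D]}), then GOTO on every symbol after a dot until no new states appear). It has 12 states:
  I0: { [D → . e A], [D → . y D y], [D → . y b], [D' → . D] }  — shift
  I1: { [D' → D .] }  — accept
  I2: { [A → . b], [A → . e / e], [D → e . A] }  — shift
  I3: { [D → . e A], [D → . y D y], [D → . y b], [D → y . D y], [D → y . b] }  — shift
  I4: { [D → y D . y] }  — shift
  I5: { [D → y b .] }  — reduce
  I6: { [D → y D y .] }  — reduce
  I7: { [D → e A .] }  — reduce
  I8: { [A → b .] }  — reduce
  I9: { [A → e . / e] }  — shift
  I10: { [A → e / . e] }  — shift
  I11: { [A → e / e .] }  — reduce

No state contains both a complete item and a shift item.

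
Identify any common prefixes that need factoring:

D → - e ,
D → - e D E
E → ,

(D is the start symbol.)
Left-factoring is needed when two productions for the same non-terminal
share a common prefix on the right-hand side.

Productions for D:
  D → - e ,
  D → - e D E

Found common prefix '- e' in productions for D

Answer: Yes, D has productions with common prefix '- e'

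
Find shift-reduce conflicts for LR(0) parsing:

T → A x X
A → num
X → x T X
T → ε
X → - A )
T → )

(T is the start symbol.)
A shift-reduce conflict occurs when an LR(0) state has both:
  - a complete (reduce) item [A → α .] (dot at the end), and
  - a shift item [B → β . c γ] (dot before a terminal).

Augment with T' → T and build the canonical LR(0) collection (I0 = CLOSURE({[T' → . T]}), then GOTO on every symbol after a dot until no new states appear). It has 13 states:
  I0: { [A → . num], [T → . )], [T → . A x X], [T → .], [T' → . T] }  — shift, reduce
  I1: { [T → ) .] }  — reduce
  I2: { [T → A . x X] }  — shift
  I3: { [T' → T .] }  — accept
  I4: { [A → num .] }  — reduce
  I5: { [T → A x . X], [X → . - A )], [X → . x T X] }  — shift
  I6: { [A → . num], [X → - . A )] }  — shift
  I7: { [T → A x X .] }  — reduce
  I8: { [A → . num], [T → . )], [T → . A x X], [T → .], [X → x . T X] }  — shift, reduce
  I9: { [X → . - A )], [X → . x T X], [X → x T . X] }  — shift
  I10: { [X → x T X .] }  — reduce
  I11: { [X → - A . )] }  — shift
  I12: { [X → - A ) .] }  — reduce

I0 contains reduce item [T → .] and shift items [A → . num], [T → . )] — shift-reduce conflict.
I8 contains reduce item [T → .] and shift items [A → . num], [T → . )] — shift-reduce conflict.

Answer: Yes — I0: [T → .] vs [A → . num]; I8: [T → .] vs [A → . num]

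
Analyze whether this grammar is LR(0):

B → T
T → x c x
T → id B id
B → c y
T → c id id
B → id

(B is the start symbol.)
A grammar is LR(0) if no state in the canonical LR(0) collection has:
  - both a shift item (dot before a terminal) and a complete item (shift-reduce conflict), or
  - two or more complete items (reduce-reduce conflict; the accept item [B' → B .] counts as a complete item here).

Augment with B' → B and build the canonical LR(0) collection (I0 = CLOSURE({[B' → . B]}), then GOTO on every symbol after a dot until no new states appear). It has 13 states:
  I0: { [B → . T], [B → . c y], [B → . id], [B' → . B], [T → . c id id], [T → . id B id], [T → . x c x] }  — shift
  I1: { [B' → B .] }  — accept
  I2: { [B → T .] }  — reduce
  I3: { [B → c . y], [T → c . id id] }  — shift
  I4: { [B → . T], [B → . c y], [B → . id], [B → id .], [T → . c id id], [T → . id B id], [T → . x c x], [T → id . B id] }  — shift, reduce
  I5: { [T → x . c x] }  — shift
  I6: { [T → x c . x] }  — shift
  I7: { [T → x c x .] }  — reduce
  I8: { [T → id B . id] }  — shift
  I9: { [T → id B id .] }  — reduce
  I10: { [T → c id . id] }  — shift
  I11: { [B → c y .] }  — reduce
  I12: { [T → c id id .] }  — reduce

Conflict in state I4:
  Shift-reduce conflict between [B → id .] and [B → . c y]
So the grammar is NOT LR(0).

Answer: No. Shift-reduce conflict between [B → id .] and [B → . c y]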